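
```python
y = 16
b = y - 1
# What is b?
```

Trace:
`y = 16` → y = 16
`b = y - 1` → b = 15
So b = 15

Answer: 15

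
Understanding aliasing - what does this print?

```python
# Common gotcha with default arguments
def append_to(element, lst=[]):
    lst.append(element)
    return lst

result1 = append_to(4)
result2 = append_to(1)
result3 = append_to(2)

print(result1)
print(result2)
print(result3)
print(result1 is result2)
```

Key concept: mutable default argument gotcha.
Step by step:
`result1 = append_to(4)` → result1 = [4]
`result2 = append_to(1)` → result1 = [4, 1] (same object as result2); result2 = [4, 1] (same object as result1)
`result3 = append_to(2)` → result1 = [4, 1, 2] (same object as result2, result3); result2 = [4, 1, 2] (same object as result1, result3); result3 = [4, 1, 2] (same object as result1, result2)
`print(result1)` → prints [4, 1, 2]
`print(result2)` → prints [4, 1, 2]
`print(result3)` → prints [4, 1, 2]
`print(result1 is result2)` → prints True

Answer:
[4, 1, 2]
[4, 1, 2]
[4, 1, 2]
True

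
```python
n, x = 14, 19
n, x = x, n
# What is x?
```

Trace:
`n, x = 14, 19` → n = 14; x = 19
`n, x = x, n` → n = 19; x = 14
So x = 14

Answer: 14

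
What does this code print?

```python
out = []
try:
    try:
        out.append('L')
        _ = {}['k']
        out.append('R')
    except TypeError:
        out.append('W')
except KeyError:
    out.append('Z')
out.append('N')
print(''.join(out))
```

Execution trace: 'L' (try body) → 'Z' (outer except KeyError) → 'N' (after the try/except). Output: LZN

Answer: LZN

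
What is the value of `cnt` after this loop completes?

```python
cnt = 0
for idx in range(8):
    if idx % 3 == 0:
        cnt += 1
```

Count numbers divisible by 3 in range(8)
`cnt` takes the values: 0 → 1 → 2 → 3

Answer: 3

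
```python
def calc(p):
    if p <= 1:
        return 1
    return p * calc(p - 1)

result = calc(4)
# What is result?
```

calc(4) = 4 * 3 * 2 * 1 = 24

Answer: 24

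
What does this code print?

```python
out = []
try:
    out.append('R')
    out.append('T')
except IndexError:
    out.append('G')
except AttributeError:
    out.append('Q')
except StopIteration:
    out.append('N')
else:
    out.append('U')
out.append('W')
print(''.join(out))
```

Execution trace: 'R' (try body) → 'T' (try body, no exception) → 'U' (else) → 'W' (after the try/except). Output: RTUW

Answer: RTUW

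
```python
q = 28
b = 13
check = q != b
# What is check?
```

Trace:
`q = 28` → q = 28
`b = 13` → b = 13
`check = q != b` → check = True
So check = True

Answer: True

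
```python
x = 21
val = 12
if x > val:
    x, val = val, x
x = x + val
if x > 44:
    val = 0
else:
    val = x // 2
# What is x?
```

Trace:
`x = 21` → x = 21
`val = 12` → val = 12
`if x > val: ...` → x > val is True → x = 12; val = 21
`x = x + val` → x = 33
`if x > 44: ...` → x > 44 is False, take else branch → val = 16
So x = 33

Answer: 33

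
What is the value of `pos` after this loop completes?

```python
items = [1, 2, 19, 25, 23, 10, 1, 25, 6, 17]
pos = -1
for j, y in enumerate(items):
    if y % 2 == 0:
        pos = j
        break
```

First even number index in [1, 2, 19, 25, 23, 10, 1, 25, 6, 17]
`pos` takes the values: -1 → 1

Answer: 1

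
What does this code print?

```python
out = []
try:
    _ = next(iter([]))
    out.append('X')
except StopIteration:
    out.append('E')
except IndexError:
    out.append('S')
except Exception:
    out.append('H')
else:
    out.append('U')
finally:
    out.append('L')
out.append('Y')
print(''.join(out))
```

Execution trace: 'E' (except StopIteration) → 'L' (finally) → 'Y' (after the try/except). Output: ELY

Answer: ELY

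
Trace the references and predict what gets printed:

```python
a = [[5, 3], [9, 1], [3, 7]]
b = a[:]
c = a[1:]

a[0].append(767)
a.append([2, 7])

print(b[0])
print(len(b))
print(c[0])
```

Key concept: slice with nested mutation.
Step by step:
`a = [[5, 3], [9, 1], [3, 7]]` → a = [[5, 3], [9, 1], [3, 7]]
`b = a[:]` → b = [[5, 3], [9, 1], [3, 7]]
`c = a[1:]` → c = [[9, 1], [3, 7]]
`a[0].append(767)` → a = [[5, 3, 767], [9, 1], [3, 7]]; b = [[5, 3, 767], [9, 1], [3, 7]]
`a.append([2, 7])` → a = [[5, 3, 767], [9, 1], [3, 7], [2, 7]]
`print(b[0])` → prints [5, 3, 767]
`print(len(b))` → prints 3
`print(c[0])` → prints [9, 1]

Answer:
[5, 3, 767]
3
[9, 1]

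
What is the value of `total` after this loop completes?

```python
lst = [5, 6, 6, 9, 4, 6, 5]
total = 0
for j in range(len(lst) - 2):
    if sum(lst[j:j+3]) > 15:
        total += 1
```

Count windows with sum > 15
`total` takes the values: 0 → 1 → 2 → 3 → 4

Answer: 4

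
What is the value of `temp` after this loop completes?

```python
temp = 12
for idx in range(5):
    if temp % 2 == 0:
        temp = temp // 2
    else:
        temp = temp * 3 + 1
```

Collatz-style transformation from 12
`temp` takes the values: 12 → 6 → 3 → 10 → 5 → 16

Answer: 16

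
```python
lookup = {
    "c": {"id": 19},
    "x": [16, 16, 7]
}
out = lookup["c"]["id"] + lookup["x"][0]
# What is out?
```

Trace:
`lookup = { ...` → lookup = {'c': {'id': 19}, 'x': [16, 16, 7]}
`out = lookup["c"]["id"] + lookup["x"][0]` → out = 35
So out = 35

Answer: 35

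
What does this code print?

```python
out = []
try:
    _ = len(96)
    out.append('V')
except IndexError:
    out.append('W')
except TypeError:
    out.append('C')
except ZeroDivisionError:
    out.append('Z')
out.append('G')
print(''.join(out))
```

Execution trace: 'C' (except TypeError) → 'G' (after the try/except). Output: CG

Answer: CG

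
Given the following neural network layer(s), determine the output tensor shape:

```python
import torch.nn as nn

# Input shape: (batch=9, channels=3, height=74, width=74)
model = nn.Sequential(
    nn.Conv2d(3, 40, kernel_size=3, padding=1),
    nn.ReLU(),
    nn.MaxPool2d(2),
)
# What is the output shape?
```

Input: (9, 3, 74, 74) -> after Conv2d: (9, 40, 74, 74) -> after ReLU: (9, 40, 74, 74) -> Output: (9, 40, 37, 37)

Answer: (9, 40, 37, 37)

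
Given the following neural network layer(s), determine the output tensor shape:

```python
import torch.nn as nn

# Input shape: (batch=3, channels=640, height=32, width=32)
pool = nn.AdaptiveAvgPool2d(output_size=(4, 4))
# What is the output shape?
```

Input: (3, 640, 32, 32) -> Output: (3, 640, 4, 4)

Answer: (3, 640, 4, 4)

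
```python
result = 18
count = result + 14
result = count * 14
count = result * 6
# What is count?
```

Trace:
`result = 18` → result = 18
`count = result + 14` → count = 32
`result = count * 14` → result = 448
`count = result * 6` → count = 2688
So count = 2688

Answer: 2688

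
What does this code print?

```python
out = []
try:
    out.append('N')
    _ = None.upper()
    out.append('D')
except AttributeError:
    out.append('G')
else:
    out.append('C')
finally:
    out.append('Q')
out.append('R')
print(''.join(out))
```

Execution trace: 'N' (try body) → 'G' (except AttributeError) → 'Q' (finally) → 'R' (after the try/except). Output: NGQR

Answer: NGQR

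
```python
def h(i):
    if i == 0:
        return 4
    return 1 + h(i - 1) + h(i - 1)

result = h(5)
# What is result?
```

h(i) = 1 + 2·h(i-1), h(0)=4. Closed form: (4+1)·2^5 - 1 = 159.

Answer: 159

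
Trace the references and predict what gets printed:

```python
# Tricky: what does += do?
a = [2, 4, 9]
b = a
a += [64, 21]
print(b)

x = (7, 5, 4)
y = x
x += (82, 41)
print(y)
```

Key concept: += behavior differs for mutable vs immutable.
Step by step:
`a = [2, 4, 9]` → a = [2, 4, 9]
`b = a` → b = [2, 4, 9] (same object as a)
`a += [64, 21]` → a = [2, 4, 9, 64, 21] (same object as b); b = [2, 4, 9, 64, 21] (same object as a)
`print(b)` → prints [2, 4, 9, 64, 21]
`x = (7, 5, 4)` → x = (7, 5, 4)
`y = x` → y = (7, 5, 4)
`x += (82, 41)` → x = (7, 5, 4, 82, 41)
`print(y)` → prints (7, 5, 4)

Answer:
[2, 4, 9, 64, 21]
(7, 5, 4)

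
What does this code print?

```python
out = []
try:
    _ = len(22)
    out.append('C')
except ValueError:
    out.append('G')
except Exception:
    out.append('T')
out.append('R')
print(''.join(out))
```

Execution trace: 'T' (except Exception) → 'R' (after the try/except). Output: TR

Answer: TR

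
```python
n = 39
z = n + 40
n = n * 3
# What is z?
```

Trace:
`n = 39` → n = 39
`z = n + 40` → z = 79
`n = n * 3` → n = 117
So z = 79

Answer: 79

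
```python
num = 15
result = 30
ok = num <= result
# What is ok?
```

Trace:
`num = 15` → num = 15
`result = 30` → result = 30
`ok = num <= result` → ok = True
So ok = True

Answer: True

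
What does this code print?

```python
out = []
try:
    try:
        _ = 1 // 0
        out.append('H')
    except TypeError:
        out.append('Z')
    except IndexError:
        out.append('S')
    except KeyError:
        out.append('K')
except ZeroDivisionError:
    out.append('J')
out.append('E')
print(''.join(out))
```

Execution trace: 'J' (outer except ZeroDivisionError) → 'E' (after the try/except). Output: JE

Answer: JE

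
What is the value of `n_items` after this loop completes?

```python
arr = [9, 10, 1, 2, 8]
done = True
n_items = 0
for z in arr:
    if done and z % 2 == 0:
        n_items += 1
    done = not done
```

Count even values at even positions
`n_items` takes the values: 0 → 1

Answer: 1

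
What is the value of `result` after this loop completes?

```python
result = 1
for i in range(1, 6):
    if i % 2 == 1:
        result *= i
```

Product of odd numbers 1 to 5
`result` takes the values: 1 → 3 → 15

Answer: 15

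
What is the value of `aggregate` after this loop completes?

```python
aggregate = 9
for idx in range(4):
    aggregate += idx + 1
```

Start at 9, add 1 to 4 = 19
`aggregate` takes the values: 9 → 10 → 12 → 15 → 19

Answer: 19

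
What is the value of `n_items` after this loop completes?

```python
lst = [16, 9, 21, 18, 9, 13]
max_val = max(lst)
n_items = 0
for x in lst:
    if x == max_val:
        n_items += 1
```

Count of max value 21 in [16, 9, 21, 18, 9, 13]
`n_items` takes the values: 0 → 1

Answer: 1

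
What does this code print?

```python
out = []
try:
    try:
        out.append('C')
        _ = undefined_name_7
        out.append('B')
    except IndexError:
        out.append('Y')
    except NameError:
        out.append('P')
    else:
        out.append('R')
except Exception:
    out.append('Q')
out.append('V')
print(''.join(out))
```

Execution trace: 'C' (inner try body) → 'P' (inner except NameError) → 'V' (after the try/except). Output: CPV

Answer: CPV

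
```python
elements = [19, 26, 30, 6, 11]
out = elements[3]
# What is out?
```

Trace:
`elements = [19, 26, 30, 6, 11]` → elements = [19, 26, 30, 6, 11]
`out = elements[3]` → out = 6
So out = 6

Answer: 6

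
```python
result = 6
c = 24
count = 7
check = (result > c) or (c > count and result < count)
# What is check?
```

Trace:
`result = 6` → result = 6
`c = 24` → c = 24
`count = 7` → count = 7
`check = (result > c) or (c > count and result < count)` → check = True
So check = True

Answer: True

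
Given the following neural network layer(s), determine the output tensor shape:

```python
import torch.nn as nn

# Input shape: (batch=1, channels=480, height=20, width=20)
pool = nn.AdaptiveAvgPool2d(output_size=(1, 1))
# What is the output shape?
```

Input: (1, 480, 20, 20) -> Output: (1, 480, 1, 1)

Answer: (1, 480, 1, 1)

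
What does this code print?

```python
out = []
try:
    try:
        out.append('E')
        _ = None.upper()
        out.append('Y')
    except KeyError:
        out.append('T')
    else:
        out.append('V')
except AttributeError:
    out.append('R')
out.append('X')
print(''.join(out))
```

Execution trace: 'E' (try body) → 'R' (outer except AttributeError) → 'X' (after the try/except). Output: ERX

Answer: ERX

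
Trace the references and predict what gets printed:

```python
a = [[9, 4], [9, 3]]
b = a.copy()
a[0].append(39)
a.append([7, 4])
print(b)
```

Key concept: shallow copy with nested lists.
Step by step:
`a = [[9, 4], [9, 3]]` → a = [[9, 4], [9, 3]]
`b = a.copy()` → b = [[9, 4], [9, 3]]
`a[0].append(39)` → a = [[9, 4, 39], [9, 3]]; b = [[9, 4, 39], [9, 3]]
`a.append([7, 4])` → a = [[9, 4, 39], [9, 3], [7, 4]]
`print(b)` → prints [[9, 4, 39], [9, 3]]

Answer: [[9, 4, 39], [9, 3]]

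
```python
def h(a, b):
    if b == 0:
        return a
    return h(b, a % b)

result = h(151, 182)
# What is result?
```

h(151, 182) -> h(182, 151) -> h(151, 31) -> h(31, 27) -> h(27, 4) -> h(4, 3) -> h(3, 1) -> h(1, 0) -> 1

Answer: 1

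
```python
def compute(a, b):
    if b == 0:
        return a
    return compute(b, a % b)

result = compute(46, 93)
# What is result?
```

compute(46, 93) -> compute(93, 46) -> compute(46, 1) -> compute(1, 0) -> 1

Answer: 1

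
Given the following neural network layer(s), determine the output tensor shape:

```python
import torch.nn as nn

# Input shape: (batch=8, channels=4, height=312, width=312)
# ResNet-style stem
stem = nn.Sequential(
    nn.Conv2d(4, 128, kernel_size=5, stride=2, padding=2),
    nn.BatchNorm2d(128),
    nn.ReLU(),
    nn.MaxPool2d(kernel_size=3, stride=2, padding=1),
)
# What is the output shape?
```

Input: (8, 4, 312, 312) -> after Conv2d 5x5 stride=2: (8, 128, 156, 156) -> Output: (8, 128, 78, 78)

Answer: (8, 128, 78, 78)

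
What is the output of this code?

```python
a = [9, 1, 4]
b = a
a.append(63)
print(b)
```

Key concept: basic list aliasing.
Step by step:
`a = [9, 1, 4]` → a = [9, 1, 4]
`b = a` → b = [9, 1, 4] (same object as a)
`a.append(63)` → a = [9, 1, 4, 63] (same object as b); b = [9, 1, 4, 63] (same object as a)
`print(b)` → prints [9, 1, 4, 63]

Answer: [9, 1, 4, 63]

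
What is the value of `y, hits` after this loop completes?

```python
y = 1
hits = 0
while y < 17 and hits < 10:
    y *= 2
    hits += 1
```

Double until >= 17 or 10 iterations
`y, hits` takes the values: (1, 0) → (2, 0) → (2, 1) → (4, 1) → (4, 2) → (8, 2) → (8, 3) → (16, 3) → (16, 4) → (32, 4) → (32, 5)

Answer: 32, 5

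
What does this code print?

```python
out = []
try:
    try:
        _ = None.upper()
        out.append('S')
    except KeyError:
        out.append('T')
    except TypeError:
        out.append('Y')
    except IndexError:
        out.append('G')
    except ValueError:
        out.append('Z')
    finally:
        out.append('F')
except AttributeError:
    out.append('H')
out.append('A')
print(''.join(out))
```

Execution trace: 'F' (finally) → 'H' (outer except AttributeError) → 'A' (after the try/except). Output: FHA

Answer: FHA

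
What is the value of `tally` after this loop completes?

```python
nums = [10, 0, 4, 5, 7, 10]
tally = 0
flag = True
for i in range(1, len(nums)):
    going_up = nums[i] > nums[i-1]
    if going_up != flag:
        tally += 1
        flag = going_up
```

Count direction changes in [10, 0, 4, 5, 7, 10]
`tally` takes the values: 0 → 1 → 2

Answer: 2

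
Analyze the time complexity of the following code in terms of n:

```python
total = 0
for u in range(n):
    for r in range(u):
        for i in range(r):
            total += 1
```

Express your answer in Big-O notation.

Each loop level contributes: n × n × n. Multiplying the contributions gives O(n^3).

Answer: O(n^3)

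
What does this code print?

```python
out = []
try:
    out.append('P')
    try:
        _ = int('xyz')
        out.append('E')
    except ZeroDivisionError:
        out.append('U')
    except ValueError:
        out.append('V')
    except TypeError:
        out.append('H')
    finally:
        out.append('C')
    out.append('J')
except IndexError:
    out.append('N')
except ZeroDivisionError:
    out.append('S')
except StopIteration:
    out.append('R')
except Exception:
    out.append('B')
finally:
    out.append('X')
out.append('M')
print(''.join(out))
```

Execution trace: 'P' (try body) → 'V' (inner except ValueError) → 'C' (inner finally) → 'J' (try body, no exception) → 'X' (finally) → 'M' (after the try/except). Output: PVCJXM

Answer: PVCJXM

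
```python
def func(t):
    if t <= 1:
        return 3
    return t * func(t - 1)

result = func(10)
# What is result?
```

func(10) = 10 * 9 * 8 * 7 * 6 * 5 * 4 * 3 * 2 * 3 = 10886400

Answer: 10886400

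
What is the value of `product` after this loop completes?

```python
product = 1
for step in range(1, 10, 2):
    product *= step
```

Product of 1, 3, 5, ... up to 9
`product` takes the values: 1 → 3 → 15 → 105 → 945

Answer: 945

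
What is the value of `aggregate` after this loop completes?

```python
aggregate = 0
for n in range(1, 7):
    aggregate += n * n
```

Sum of squares 1² to 6² = 91
`aggregate` takes the values: 0 → 1 → 5 → 14 → 30 → 55 → 91

Answer: 91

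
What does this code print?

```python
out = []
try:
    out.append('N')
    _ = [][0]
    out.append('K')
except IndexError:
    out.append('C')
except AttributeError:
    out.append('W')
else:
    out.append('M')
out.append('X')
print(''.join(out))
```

Execution trace: 'N' (try body) → 'C' (except IndexError) → 'X' (after the try/except). Output: NCX

Answer: NCX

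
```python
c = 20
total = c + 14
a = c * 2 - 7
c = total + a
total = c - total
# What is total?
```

Trace:
`c = 20` → c = 20
`total = c + 14` → total = 34
`a = c * 2 - 7` → a = 33
`c = total + a` → c = 67
`total = c - total` → total = 33
So total = 33

Answer: 33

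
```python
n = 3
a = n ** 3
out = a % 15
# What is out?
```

Trace:
`n = 3` → n = 3
`a = n ** 3` → a = 27
`out = a % 15` → out = 12
So out = 12

Answer: 12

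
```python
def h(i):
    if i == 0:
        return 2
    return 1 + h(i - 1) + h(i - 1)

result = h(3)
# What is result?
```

h(i) = 1 + 2·h(i-1), h(0)=2. Closed form: (2+1)·2^3 - 1 = 23.

Answer: 23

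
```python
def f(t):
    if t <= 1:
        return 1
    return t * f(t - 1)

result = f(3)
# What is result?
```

f(3) = 3 * 2 * 1 = 6

Answer: 6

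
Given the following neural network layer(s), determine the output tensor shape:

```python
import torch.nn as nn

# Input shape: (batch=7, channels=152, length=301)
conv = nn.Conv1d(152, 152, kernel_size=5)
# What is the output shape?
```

Input: (7, 152, 301) -> Output: (7, 152, 297)

Answer: (7, 152, 297)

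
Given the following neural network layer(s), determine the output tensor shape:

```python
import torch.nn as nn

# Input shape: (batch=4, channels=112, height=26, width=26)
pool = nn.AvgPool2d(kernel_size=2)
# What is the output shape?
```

Input: (4, 112, 26, 26) -> Output: (4, 112, 13, 13)

Answer: (4, 112, 13, 13)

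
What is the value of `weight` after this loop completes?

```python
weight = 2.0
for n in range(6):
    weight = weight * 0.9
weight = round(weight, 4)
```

Exponential decay: 2.0 * 0.9^6
`weight` takes the values: 2.0 → 1.8 → 1.62 → 1.458 → 1.3122 → 1.18098 → 1.062882 → 1.0629

Answer: 1.0629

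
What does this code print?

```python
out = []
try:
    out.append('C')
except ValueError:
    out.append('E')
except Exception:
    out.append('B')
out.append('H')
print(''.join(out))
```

Execution trace: 'C' (try body, no exception) → 'H' (after the try/except). Output: CH

Answer: CH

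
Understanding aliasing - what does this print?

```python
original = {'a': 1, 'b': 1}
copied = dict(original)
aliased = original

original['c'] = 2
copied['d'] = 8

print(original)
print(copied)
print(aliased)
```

Key concept: dict() creates copy, assignment creates alias.
Step by step:
`original = {'a': 1, 'b': 1}` → original = {'a': 1, 'b': 1}
`copied = dict(original)` → copied = {'a': 1, 'b': 1}
`aliased = original` → aliased = {'a': 1, 'b': 1} (same object as original)
`original['c'] = 2` → original = {'a': 1, 'b': 1, 'c': 2} (same object as aliased); aliased = {'a': 1, 'b': 1, 'c': 2} (same object as original)
`copied['d'] = 8` → copied = {'a': 1, 'b': 1, 'd': 8}
`print(original)` → prints {'a': 1, 'b': 1, 'c': 2}
`print(copied)` → prints {'a': 1, 'b': 1, 'd': 8}
`print(aliased)` → prints {'a': 1, 'b': 1, 'c': 2}

Answer:
{'a': 1, 'b': 1, 'c': 2}
{'a': 1, 'b': 1, 'd': 8}
{'a': 1, 'b': 1, 'c': 2}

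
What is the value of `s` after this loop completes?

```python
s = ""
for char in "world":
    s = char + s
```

Reverse 'world'
`s` takes the values: "" → "w" → "ow" → "row" → "lrow" → "dlrow"

Answer: "dlrow"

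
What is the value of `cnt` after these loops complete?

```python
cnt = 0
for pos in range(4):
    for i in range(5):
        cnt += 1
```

4 * 5 = 20
`cnt` takes the values: 0 → 1 → 2 → 3 → 4 → 5 → 6 → 7 → 8 → 9 → 10 → 11 → 12 → 13 → 14 → 15 → 16 → 17 → 18 → 19 → 20

Answer: 20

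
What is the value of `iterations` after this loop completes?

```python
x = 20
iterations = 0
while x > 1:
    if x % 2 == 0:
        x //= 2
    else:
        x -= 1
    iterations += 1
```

Steps to reduce 20 to 1
`iterations` takes the values: 0 → 1 → 2 → 3 → 4 → 5

Answer: 5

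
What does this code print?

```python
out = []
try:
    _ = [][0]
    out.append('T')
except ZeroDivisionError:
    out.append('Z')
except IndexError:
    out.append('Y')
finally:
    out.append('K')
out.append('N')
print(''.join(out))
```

Execution trace: 'Y' (except IndexError) → 'K' (finally) → 'N' (after the try/except). Output: YKN

Answer: YKN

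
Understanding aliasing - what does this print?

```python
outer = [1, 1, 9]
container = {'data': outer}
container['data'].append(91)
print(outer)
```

Key concept: dict holds reference to list.
Step by step:
`outer = [1, 1, 9]` → outer = [1, 1, 9]
`container = {'data': outer}` → container = {'data': [1, 1, 9]}
`container['data'].append(91)` → outer = [1, 1, 9, 91]; container = {'data': [1, 1, 9, 91]}
`print(outer)` → prints [1, 1, 9, 91]

Answer: [1, 1, 9, 91]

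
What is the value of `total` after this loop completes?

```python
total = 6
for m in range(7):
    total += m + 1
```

Start at 6, add 1 to 7 = 34
`total` takes the values: 6 → 7 → 9 → 12 → 16 → 21 → 27 → 34

Answer: 34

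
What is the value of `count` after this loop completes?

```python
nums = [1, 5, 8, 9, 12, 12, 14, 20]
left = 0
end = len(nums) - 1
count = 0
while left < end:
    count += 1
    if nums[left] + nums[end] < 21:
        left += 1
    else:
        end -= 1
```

Steps to find pair summing to 21
`count` takes the values: 0 → 1 → 2 → 3 → 4 → 5 → 6 → 7

Answer: 7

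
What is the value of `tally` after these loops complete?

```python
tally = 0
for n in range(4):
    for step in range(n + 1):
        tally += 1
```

Triangle: 1 + 2 + ... + 4
`tally` takes the values: 0 → 1 → 2 → 3 → 4 → 5 → 6 → 7 → 8 → 9 → 10

Answer: 10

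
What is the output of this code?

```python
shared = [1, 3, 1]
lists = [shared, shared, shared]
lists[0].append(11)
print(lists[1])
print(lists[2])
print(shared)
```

Key concept: list of same reference.
Step by step:
`shared = [1, 3, 1]` → shared = [1, 3, 1]
`lists = [shared, shared, shared]` → lists = [[1, 3, 1], [1, 3, 1], [1, 3, 1]]
`lists[0].append(11)` → shared = [1, 3, 1, 11]; lists = [[1, 3, 1, 11], [1, 3, 1, 11], [1, 3, 1, 11]]
`print(lists[1])` → prints [1, 3, 1, 11]
`print(lists[2])` → prints [1, 3, 1, 11]
`print(shared)` → prints [1, 3, 1, 11]

Answer:
[1, 3, 1, 11]
[1, 3, 1, 11]
[1, 3, 1, 11]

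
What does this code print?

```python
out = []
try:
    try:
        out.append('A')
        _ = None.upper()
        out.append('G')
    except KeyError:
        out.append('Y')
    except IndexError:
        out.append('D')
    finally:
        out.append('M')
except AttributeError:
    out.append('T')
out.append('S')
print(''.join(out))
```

Execution trace: 'A' (inner try body) → 'M' (inner finally) → 'T' (outer except AttributeError) → 'S' (after the try/except). Output: AMTS

Answer: AMTS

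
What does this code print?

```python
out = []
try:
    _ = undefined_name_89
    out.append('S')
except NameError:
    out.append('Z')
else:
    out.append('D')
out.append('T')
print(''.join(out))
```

Execution trace: 'Z' (except NameError) → 'T' (after the try/except). Output: ZT

Answer: ZT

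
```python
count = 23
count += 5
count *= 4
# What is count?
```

Trace:
`count = 23` → count = 23
`count += 5` → count = 28
`count *= 4` → count = 112
So count = 112

Answer: 112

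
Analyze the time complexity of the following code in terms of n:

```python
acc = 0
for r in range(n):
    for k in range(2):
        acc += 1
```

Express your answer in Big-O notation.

Each loop level contributes: n × 1. Multiplying the contributions gives O(n).

Answer: O(n)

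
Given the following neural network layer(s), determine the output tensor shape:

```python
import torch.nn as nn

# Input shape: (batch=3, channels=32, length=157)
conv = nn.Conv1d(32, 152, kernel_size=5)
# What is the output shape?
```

Input: (3, 32, 157) -> Output: (3, 152, 153)

Answer: (3, 152, 153)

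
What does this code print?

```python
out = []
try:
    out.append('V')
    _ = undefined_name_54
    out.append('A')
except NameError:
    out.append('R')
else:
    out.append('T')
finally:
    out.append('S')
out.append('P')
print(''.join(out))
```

Execution trace: 'V' (try body) → 'R' (except NameError) → 'S' (finally) → 'P' (after the try/except). Output: VRSP

Answer: VRSP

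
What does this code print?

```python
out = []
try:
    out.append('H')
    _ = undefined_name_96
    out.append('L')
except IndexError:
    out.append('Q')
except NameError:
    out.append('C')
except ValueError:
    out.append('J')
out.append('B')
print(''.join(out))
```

Execution trace: 'H' (try body) → 'C' (except NameError) → 'B' (after the try/except). Output: HCB

Answer: HCB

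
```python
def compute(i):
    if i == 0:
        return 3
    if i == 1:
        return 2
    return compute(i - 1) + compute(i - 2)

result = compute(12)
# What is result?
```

Build up from base cases: compute(0)=3, compute(1)=2, compute(2)=5, compute(3)=7, compute(4)=12, compute(5)=19, compute(6)=31, ..., compute(12)=555

Answer: 555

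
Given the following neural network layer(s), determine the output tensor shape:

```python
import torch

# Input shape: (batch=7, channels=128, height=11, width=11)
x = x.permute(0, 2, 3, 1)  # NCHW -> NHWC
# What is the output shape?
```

Input: (7, 128, 11, 11) -> Output: (7, 11, 11, 128)

Answer: (7, 11, 11, 128)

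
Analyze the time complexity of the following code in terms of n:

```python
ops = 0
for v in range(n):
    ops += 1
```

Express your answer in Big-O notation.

Each loop level contributes: n. Multiplying the contributions gives O(n).

Answer: O(n)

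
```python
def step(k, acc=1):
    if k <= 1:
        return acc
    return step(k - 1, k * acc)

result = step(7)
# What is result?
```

Accumulator trace (n, acc): (7, 1) -> (6, 7) -> (5, 42) -> (4, 210) -> (3, 840) -> (2, 2520) -> (1, 5040) -> return 5040

Answer: 5040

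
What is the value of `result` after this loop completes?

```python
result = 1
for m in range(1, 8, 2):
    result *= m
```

Product of 1, 3, 5, ... up to 7
`result` takes the values: 1 → 3 → 15 → 105

Answer: 105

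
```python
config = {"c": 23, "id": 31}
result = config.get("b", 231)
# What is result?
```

Trace:
`config = {"c": 23, "id": 31}` → config = {'c': 23, 'id': 31}
`result = config.get("b", 231)` → result = 231
So result = 231

Answer: 231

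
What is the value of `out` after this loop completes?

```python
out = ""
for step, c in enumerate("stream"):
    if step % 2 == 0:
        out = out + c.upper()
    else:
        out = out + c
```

Uppercase even positions in 'stream'
`out` takes the values: "" → "S" → "St" → "StR" → "StRe" → "StReA" → "StReAm"

Answer: "StReAm"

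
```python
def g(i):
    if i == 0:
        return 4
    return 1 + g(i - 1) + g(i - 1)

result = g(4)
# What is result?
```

g(i) = 1 + 2·g(i-1), g(0)=4. Closed form: (4+1)·2^4 - 1 = 79.

Answer: 79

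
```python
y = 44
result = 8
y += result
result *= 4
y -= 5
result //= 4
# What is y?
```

Trace:
`y = 44` → y = 44
`result = 8` → result = 8
`y += result` → y = 52
`result *= 4` → result = 32
`y -= 5` → y = 47
`result //= 4` → result = 8
So y = 47

Answer: 47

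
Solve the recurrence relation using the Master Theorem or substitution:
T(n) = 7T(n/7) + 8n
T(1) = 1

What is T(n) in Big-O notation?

By Master Theorem: a=7, b=7, f(n)=8n. Since log_7(7) = 1 and f(n) = Θ(n^1), Case 2 applies. T(n) = O(n log n).

Answer: O(n log n)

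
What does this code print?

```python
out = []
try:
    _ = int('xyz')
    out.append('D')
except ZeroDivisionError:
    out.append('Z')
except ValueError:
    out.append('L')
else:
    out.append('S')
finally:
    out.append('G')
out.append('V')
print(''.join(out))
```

Execution trace: 'L' (except ValueError) → 'G' (finally) → 'V' (after the try/except). Output: LGV

Answer: LGV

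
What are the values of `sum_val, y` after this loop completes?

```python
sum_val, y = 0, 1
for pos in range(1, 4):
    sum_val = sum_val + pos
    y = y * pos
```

Sum and factorial of 1 to 3
`sum_val, y` takes the values: (0, 1) → (1, 1) → (3, 1) → (3, 2) → (6, 2) → (6, 6)

Answer: 6, 6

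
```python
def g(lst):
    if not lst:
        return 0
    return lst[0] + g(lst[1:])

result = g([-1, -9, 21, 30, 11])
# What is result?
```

(-1) + (-9) + 21 + 30 + 11 + 0 = 52

Answer: 52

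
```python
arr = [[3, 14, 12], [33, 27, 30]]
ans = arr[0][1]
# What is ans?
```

Trace:
`arr = [[3, 14, 12], [33, 27, 30]]` → arr = [[3, 14, 12], [33, 27, 30]]
`ans = arr[0][1]` → ans = 14
So ans = 14

Answer: 14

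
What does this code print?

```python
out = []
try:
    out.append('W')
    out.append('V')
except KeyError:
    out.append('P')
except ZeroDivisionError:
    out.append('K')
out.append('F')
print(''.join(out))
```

Execution trace: 'W' (try body) → 'V' (try body, no exception) → 'F' (after the try/except). Output: WVF

Answer: WVF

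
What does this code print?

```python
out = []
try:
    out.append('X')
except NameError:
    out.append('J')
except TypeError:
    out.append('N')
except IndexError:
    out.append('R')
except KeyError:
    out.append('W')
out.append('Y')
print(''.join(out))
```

Execution trace: 'X' (try body, no exception) → 'Y' (after the try/except). Output: XY

Answer: XY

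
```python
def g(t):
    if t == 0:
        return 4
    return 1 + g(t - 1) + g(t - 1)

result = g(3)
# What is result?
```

g(t) = 1 + 2·g(t-1), g(0)=4. Closed form: (4+1)·2^3 - 1 = 39.

Answer: 39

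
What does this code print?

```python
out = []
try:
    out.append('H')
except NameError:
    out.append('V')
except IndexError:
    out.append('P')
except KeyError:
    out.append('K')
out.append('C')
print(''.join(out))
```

Execution trace: 'H' (try body, no exception) → 'C' (after the try/except). Output: HC

Answer: HC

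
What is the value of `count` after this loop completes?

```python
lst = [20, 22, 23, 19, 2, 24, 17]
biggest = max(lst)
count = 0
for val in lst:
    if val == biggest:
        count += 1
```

Count of max value 24 in [20, 22, 23, 19, 2, 24, 17]
`count` takes the values: 0 → 1

Answer: 1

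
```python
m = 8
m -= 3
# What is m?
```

Trace:
`m = 8` → m = 8
`m -= 3` → m = 5
So m = 5

Answer: 5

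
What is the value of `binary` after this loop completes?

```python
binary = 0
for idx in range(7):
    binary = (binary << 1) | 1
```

Build 7 consecutive 1-bits: 0b1111111
`binary` takes the values: 0 → 1 → 3 → 7 → 15 → 31 → 63 → 127

Answer: 127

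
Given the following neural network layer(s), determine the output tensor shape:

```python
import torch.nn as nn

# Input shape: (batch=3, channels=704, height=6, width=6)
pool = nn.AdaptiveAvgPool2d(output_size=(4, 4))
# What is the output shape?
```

Input: (3, 704, 6, 6) -> Output: (3, 704, 4, 4)

Answer: (3, 704, 4, 4)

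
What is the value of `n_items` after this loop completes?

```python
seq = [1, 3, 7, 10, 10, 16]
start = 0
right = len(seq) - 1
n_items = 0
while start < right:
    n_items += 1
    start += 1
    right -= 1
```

Iterations until pointers meet (list length 6)
`n_items` takes the values: 0 → 1 → 2 → 3

Answer: 3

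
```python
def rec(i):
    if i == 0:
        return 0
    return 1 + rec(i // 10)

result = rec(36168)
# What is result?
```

Count of digits of 36168: 5

Answer: 5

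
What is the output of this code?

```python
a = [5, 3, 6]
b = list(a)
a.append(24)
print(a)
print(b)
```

Key concept: list() constructor creates copy.
Step by step:
`a = [5, 3, 6]` → a = [5, 3, 6]
`b = list(a)` → b = [5, 3, 6]
`a.append(24)` → a = [5, 3, 6, 24]
`print(a)` → prints [5, 3, 6, 24]
`print(b)` → prints [5, 3, 6]

Answer:
[5, 3, 6, 24]
[5, 3, 6]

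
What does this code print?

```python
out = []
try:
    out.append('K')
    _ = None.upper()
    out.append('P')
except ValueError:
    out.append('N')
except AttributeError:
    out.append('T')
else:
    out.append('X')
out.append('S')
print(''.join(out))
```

Execution trace: 'K' (try body) → 'T' (except AttributeError) → 'S' (after the try/except). Output: KTS

Answer: KTS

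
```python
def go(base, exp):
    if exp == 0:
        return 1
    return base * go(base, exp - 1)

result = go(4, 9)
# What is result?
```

go(4, 9) = 4 * 4 * 4 * 4 * 4 * 4 * 4 * 4 * 4 = 262144

Answer: 262144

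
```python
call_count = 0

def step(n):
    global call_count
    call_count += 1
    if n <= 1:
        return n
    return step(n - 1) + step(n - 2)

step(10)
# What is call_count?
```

Calls(n) = 1 + Calls(n-1) + Calls(n-2); Calls(0)=Calls(1)=1. For n=10 this gives 177.

Answer: 177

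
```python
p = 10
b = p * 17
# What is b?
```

Trace:
`p = 10` → p = 10
`b = p * 17` → b = 170
So b = 170

Answer: 170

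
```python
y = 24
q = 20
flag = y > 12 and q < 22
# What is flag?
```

Trace:
`y = 24` → y = 24
`q = 20` → q = 20
`flag = y > 12 and q < 22` → flag = True
So flag = True

Answer: True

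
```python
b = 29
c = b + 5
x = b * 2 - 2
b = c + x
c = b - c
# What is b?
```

Trace:
`b = 29` → b = 29
`c = b + 5` → c = 34
`x = b * 2 - 2` → x = 56
`b = c + x` → b = 90
`c = b - c` → c = 56
So b = 90

Answer: 90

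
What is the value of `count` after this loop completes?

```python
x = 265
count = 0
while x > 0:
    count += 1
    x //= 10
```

Count digits by repeated division by 10
`count` takes the values: 0 → 1 → 2 → 3

Answer: 3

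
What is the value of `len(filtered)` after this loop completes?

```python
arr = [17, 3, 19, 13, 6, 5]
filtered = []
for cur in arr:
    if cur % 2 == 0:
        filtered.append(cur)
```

Count even numbers in [17, 3, 19, 13, 6, 5]
`filtered` takes the values: [] → [6]
So `len(filtered)` = 1

Answer: 1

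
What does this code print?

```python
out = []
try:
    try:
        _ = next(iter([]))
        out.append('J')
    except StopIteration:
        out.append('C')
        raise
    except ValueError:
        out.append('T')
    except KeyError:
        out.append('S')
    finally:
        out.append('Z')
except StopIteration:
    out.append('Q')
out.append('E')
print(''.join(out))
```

Execution trace: 'C' (inner except StopIteration) → 'Z' (inner finally) → 'Q' (outer except StopIteration) → 'E' (after the try/except). Output: CZQE

Answer: CZQE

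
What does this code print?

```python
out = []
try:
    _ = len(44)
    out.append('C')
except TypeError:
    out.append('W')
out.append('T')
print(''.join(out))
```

Execution trace: 'W' (except TypeError) → 'T' (after the try/except). Output: WT

Answer: WT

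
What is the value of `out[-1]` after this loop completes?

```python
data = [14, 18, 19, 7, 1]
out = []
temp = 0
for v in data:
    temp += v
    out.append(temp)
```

Cumulative sum ends at 59
`out` takes the values: [] → [14] → [14, 32] → [14, 32, 51] → [14, 32, 51, 58] → [14, 32, 51, 58, 59]
So `out[-1]` = 59

Answer: 59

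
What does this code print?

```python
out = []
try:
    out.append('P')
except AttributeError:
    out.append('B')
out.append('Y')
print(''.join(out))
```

Execution trace: 'P' (try body, no exception) → 'Y' (after the try/except). Output: PY

Answer: PY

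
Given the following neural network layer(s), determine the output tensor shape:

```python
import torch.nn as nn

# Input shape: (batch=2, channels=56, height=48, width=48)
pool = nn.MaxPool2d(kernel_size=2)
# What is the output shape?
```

Input: (2, 56, 48, 48) -> Output: (2, 56, 24, 24)

Answer: (2, 56, 24, 24)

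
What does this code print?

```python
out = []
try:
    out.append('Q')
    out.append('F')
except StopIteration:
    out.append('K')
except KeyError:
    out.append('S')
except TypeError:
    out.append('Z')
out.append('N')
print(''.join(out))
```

Execution trace: 'Q' (try body) → 'F' (try body, no exception) → 'N' (after the try/except). Output: QFN

Answer: QFN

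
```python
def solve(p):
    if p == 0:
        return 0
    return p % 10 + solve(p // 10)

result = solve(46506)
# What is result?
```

Sum of digits of 46506: 6 + 0 + 5 + 6 + 4 = 21

Answer: 21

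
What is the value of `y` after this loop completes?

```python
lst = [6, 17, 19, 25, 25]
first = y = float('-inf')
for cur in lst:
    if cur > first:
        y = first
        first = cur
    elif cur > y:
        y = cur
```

Second largest (with repeats) in [6, 17, 19, 25, 25]
`y` takes the values: -inf → 6 → 17 → 19 → 25

Answer: 25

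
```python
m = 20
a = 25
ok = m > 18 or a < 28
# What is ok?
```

Trace:
`m = 20` → m = 20
`a = 25` → a = 25
`ok = m > 18 or a < 28` → ok = True
So ok = True

Answer: True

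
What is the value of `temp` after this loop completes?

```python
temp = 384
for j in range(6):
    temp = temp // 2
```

Halve 6 times: 384 // 2^6 = 6
`temp` takes the values: 384 → 192 → 96 → 48 → 24 → 12 → 6

Answer: 6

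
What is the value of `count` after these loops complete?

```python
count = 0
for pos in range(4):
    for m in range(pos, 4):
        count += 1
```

Upper triangle: 4 + 3 + ... + 1
`count` takes the values: 0 → 1 → 2 → 3 → 4 → 5 → 6 → 7 → 8 → 9 → 10

Answer: 10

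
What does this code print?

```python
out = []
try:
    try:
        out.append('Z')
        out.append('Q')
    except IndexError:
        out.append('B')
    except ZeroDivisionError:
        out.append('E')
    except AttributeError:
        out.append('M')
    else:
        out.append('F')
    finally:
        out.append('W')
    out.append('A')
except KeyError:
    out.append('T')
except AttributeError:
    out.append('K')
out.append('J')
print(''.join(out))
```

Execution trace: 'Z' (inner try body) → 'Q' (inner try body, no exception) → 'F' (inner else) → 'W' (inner finally) → 'A' (try body, no exception) → 'J' (after the try/except). Output: ZQFWAJ

Answer: ZQFWAJ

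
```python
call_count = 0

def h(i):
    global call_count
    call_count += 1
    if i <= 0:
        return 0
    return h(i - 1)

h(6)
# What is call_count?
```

Linear recursion stepping by 1: 7 calls from i=6 down to ≤0.

Answer: 7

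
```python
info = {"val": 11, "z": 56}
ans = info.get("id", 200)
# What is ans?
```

Trace:
`info = {"val": 11, "z": 56}` → info = {'val': 11, 'z': 56}
`ans = info.get("id", 200)` → ans = 200
So ans = 200

Answer: 200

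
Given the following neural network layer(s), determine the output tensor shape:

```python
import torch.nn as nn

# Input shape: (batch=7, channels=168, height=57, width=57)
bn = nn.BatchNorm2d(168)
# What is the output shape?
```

Input: (7, 168, 57, 57) -> Output: (7, 168, 57, 57)

Answer: (7, 168, 57, 57)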